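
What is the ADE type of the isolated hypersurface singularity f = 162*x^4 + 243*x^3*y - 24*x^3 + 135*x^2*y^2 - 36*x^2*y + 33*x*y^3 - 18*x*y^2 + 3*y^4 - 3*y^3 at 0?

E7

The Hessian of f at 0 is [[0, 0], [0, 0]] with rank 0, so corank 2. A Groebner basis of the Jacobian ideal J(f) in C{x,y} is {256*x^2/3 + 256*x*y/3 + y^4 + 8*y^3/9 + 64*y^2/3, x^3 - 20*x^2/3 - 20*x*y/3 + y^3/18 - 5*y^2/3, x^2*y + 88*x^2/9 + 88*x*y/9 - 4*y^3/27 + 22*y^2/9, -32*x^2/3 + x*y^2 - 32*x*y/3 + 7*y^3/18 - 8*y^2/3}; counting standard monomials gives mu = 7. Corank 2; j^3 = -3*(2*x + y)^3 is a perfect cube, so E-series; the 4-jet and mu = 7 give E_7.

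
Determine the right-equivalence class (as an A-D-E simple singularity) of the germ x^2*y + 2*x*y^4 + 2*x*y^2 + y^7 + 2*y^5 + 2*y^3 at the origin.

The Hessian of f at 0 has rank 0. Corank 2; j^3 = y*(x^2 + 2*x*y + 2*y^2) splits into three distinct lines over C (the quadratic factor has nonzero discriminant), so D_4.

D_4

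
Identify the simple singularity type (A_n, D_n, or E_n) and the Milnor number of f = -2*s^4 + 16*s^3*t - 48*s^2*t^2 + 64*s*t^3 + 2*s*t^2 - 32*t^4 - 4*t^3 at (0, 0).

The Hessian of f at 0 has rank 0. Corank 2; j^3 = 2*t^2*(s - 2*t) has shape L^2 M (L != M), so D-series; mu = 5 gives D_5.

Type D_{5}, Milnor number mu = 5.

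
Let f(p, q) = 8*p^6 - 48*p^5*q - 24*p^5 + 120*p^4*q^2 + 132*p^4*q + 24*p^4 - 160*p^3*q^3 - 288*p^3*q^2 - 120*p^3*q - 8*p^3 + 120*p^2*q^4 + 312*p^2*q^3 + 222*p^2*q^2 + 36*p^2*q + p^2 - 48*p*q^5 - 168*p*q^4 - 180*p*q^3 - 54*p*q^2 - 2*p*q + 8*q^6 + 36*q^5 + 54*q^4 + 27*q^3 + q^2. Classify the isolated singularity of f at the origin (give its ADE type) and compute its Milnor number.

The Hessian of f at 0 has rank 1. Corank 1: A-series; mu = 2 gives A_2.

Type A2, Milnor number mu = 2.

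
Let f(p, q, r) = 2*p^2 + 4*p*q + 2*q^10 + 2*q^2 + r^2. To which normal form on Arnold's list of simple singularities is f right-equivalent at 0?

A_9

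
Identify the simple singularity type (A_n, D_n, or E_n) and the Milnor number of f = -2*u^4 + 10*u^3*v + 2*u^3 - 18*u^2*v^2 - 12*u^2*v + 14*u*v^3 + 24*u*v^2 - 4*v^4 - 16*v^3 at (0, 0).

Type E7, Milnor number mu = 7.

The Hessian of f at 0 is [[0, 0], [0, 0]] with rank 0, so corank 2. A Groebner basis of the Jacobian ideal J(f) in C{u,v} is {3*u^2 - 12*u*v + v^4 - v^3 + 12*v^2, u^3 - 18*u^2 + 72*u*v - 2*v^3 - 72*v^2, u^2*v - 7*u^2 + 28*u*v - 5*v^3/3 - 28*v^2, -2*u^2 + u*v^2 + 8*u*v - 4*v^3/3 - 8*v^2}; counting standard monomials gives mu = 7. Corank 2; j^3 = 2*(u - 2*v)^3 is a perfect cube, so E-series; the 4-jet and mu = 7 give E_7.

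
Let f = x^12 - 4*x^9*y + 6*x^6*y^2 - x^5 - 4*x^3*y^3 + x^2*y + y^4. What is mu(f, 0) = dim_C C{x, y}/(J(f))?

5

The Hessian of f at 0 is [[0, 0], [0, 0]] with rank 0, so corank 2. A Groebner basis of the Jacobian ideal J(f) in C{x,y} is {x^3, x^2/4 + y^3, x*y}; counting standard monomials gives mu = 5. Corank 2; j^3 = x^2*y has shape L^2 M (L != M), so D-series; mu = 5 gives D_5.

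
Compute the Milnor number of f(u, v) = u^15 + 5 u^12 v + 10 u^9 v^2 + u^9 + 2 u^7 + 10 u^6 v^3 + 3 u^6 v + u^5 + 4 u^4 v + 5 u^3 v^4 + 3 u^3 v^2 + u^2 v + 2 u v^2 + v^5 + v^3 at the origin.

6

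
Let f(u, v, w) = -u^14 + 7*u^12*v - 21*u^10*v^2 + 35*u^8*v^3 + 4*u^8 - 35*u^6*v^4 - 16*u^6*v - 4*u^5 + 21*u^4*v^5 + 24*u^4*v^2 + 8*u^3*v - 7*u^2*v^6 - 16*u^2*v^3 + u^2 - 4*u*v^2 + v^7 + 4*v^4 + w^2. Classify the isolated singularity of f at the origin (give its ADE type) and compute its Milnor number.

Type A_6, Milnor number mu = 6.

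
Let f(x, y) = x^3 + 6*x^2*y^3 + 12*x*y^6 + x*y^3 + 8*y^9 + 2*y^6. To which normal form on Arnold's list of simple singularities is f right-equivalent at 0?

The Hessian of f at 0 has rank 0. Corank 2; j^3 = x^3 is a perfect cube, so E-series; the 4-jet and mu = 7 give E_7.

E_{7}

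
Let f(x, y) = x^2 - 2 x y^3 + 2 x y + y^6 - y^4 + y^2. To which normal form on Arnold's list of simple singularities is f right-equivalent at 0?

The Hessian of f at 0 is [[2, 2], [2, 2]] with rank 1, so corank 1. A Groebner basis of the Jacobian ideal J(f) in C{x,y} is {y^3, x + y}; counting standard monomials gives mu = 3. Corank 1: A-series; mu = 3 gives A_3.

A3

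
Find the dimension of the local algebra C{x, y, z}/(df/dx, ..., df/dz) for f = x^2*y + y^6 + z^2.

The Hessian of f at 0 has rank 1. Corank 2; j^3 = x^2*y has shape L^2 M (L != M), so D-series; mu = 7 gives D_7.

7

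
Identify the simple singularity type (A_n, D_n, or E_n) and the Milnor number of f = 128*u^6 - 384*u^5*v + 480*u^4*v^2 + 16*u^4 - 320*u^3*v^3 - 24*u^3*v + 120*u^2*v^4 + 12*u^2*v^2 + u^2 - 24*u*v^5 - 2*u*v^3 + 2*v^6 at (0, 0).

Type A_{5}, Milnor number mu = 5.

The Hessian of f at 0 has rank 1. Corank 1: A-series; mu = 5 gives A_5.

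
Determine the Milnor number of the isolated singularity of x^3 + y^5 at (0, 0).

The Hessian of f at 0 has rank 0. Corank 2; j^3 = x^3 is a perfect cube, so E-series; the 5-jet and mu = 8 give E_8.

8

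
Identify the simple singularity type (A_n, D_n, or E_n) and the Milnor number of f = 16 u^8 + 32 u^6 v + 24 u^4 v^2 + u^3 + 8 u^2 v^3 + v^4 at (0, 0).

Type E6, Milnor number mu = 6.

The Hessian of f at 0 is [[0, 0], [0, 0]] with rank 0, so corank 2. A Groebner basis of the Jacobian ideal J(f) in C{u,v} is {v^3, u^2}; counting standard monomials gives mu = 6. Corank 2; j^3 = u^3 is a perfect cube, so E-series; the 4-jet and mu = 6 give E_6.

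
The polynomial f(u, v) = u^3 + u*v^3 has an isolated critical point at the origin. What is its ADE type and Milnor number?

Type E_7, Milnor number mu = 7.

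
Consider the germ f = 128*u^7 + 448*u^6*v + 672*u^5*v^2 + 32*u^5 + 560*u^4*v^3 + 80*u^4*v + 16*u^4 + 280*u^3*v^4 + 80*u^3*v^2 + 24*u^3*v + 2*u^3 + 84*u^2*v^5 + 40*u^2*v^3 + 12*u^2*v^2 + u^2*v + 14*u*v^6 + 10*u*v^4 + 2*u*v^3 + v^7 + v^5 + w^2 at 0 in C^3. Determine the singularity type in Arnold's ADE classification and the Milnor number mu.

Type D8, Milnor number mu = 8.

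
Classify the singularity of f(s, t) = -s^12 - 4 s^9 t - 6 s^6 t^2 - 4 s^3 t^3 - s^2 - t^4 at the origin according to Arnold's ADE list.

The Hessian of f at 0 has rank 1. Corank 1: A-series; mu = 3 gives A_3.

A3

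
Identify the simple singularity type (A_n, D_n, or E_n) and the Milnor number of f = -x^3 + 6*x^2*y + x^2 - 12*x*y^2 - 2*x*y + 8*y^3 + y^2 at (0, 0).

Type A_2, Milnor number mu = 2.

The Hessian of f at 0 has rank 1. Corank 1: A-series; mu = 2 gives A_2.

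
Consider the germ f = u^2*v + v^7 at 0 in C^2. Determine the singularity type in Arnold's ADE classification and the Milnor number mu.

The Hessian of f at 0 has rank 0. Corank 2; j^3 = u^2*v has shape L^2 M (L != M), so D-series; mu = 8 gives D_8.

Type D8, Milnor number mu = 8.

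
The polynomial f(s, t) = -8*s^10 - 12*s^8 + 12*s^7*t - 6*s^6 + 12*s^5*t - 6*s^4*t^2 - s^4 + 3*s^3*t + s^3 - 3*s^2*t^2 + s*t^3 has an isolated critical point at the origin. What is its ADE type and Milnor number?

Type E_{7}, Milnor number mu = 7.

The Hessian of f at 0 is [[0, 0], [0, 0]] with rank 0, so corank 2. A Groebner basis of the Jacobian ideal J(f) in C{s,t} is {3*s^2 + t^4 + t^3, s^3, s^2*t - s^2 - t^3/3, -2*s^2 + s*t^2 - 2*t^3/3}; counting standard monomials gives mu = 7. Corank 2; j^3 = s^3 is a perfect cube, so E-series; the 4-jet and mu = 7 give E_7.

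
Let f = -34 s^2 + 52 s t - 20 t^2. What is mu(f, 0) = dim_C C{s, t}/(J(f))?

1

The Hessian of f at 0 is [[-68, 52], [52, -40]] with rank 2, so corank 0. A Groebner basis of the Jacobian ideal J(f) in C{s,t} is {s, t}; counting standard monomials gives mu = 1. Corank 0: nondegenerate Morse point, so A_1.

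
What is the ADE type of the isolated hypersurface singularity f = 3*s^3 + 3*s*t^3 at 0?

E7

The Hessian of f at 0 has rank 0. Corank 2; j^3 = 3*s^3 is a perfect cube, so E-series; the 4-jet and mu = 7 give E_7.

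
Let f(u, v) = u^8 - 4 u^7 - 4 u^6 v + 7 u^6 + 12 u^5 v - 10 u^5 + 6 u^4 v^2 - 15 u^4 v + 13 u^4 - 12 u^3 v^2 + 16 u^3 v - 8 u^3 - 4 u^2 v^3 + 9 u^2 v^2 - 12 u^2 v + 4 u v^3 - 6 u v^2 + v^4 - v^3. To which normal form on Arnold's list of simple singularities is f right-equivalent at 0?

The Hessian of f at 0 is [[0, 0], [0, 0]] with rank 0, so corank 2. A Groebner basis of the Jacobian ideal J(f) in C{u,v} is {u^3 - 6*u^2 - 6*u*v - 3*v^2/2, u^2*v + 10*u^2 + 10*u*v + 5*v^2/2, -16*u^2 + u*v^2 - 16*u*v - 4*v^2, 24*u^2 + 24*u*v + v^3 + 6*v^2}; counting standard monomials gives mu = 6. Corank 2; j^3 = -(2*u + v)^3 is a perfect cube, so E-series; the 4-jet and mu = 6 give E_6.

E_6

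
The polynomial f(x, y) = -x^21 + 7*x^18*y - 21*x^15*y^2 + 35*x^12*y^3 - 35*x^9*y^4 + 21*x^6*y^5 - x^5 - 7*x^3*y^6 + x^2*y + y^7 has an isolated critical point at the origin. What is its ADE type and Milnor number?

The Hessian of f at 0 has rank 0. Corank 2; j^3 = x^2*y has shape L^2 M (L != M), so D-series; mu = 8 gives D_8.

Type D8, Milnor number mu = 8.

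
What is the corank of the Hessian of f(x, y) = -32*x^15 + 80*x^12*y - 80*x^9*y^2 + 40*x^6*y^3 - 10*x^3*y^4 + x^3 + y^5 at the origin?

Hessian at 0 has rank 0.

2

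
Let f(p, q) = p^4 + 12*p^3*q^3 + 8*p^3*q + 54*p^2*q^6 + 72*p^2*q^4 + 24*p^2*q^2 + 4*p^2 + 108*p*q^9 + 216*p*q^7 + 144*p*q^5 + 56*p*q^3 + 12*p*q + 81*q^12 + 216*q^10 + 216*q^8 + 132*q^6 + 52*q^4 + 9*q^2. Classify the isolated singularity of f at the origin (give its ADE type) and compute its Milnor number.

Type A3, Milnor number mu = 3.

The Hessian of f at 0 has rank 1. Corank 1: A-series; mu = 3 gives A_3.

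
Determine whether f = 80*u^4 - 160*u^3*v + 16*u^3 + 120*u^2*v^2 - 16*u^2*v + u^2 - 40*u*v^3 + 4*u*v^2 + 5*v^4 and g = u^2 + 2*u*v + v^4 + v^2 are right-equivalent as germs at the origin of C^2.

Yes.

The Hessian of f at 0 has rank 1. Corank 1: A-series; mu = 3 gives A_3. The Hessian of g at 0 has rank 1. Corank 1: A-series; mu = 3 gives A_3. Both have type A_3, hence right-equivalent.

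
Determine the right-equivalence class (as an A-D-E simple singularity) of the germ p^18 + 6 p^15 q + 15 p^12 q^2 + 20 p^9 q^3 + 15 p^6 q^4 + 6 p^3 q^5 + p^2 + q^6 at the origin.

A_{5}

The Hessian of f at 0 has rank 1. Corank 1: A-series; mu = 5 gives A_5.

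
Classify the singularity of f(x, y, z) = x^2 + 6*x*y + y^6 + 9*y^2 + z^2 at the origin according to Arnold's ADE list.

The Hessian of f at 0 has rank 2. Corank 1: A-series; mu = 5 gives A_5.

A_{5}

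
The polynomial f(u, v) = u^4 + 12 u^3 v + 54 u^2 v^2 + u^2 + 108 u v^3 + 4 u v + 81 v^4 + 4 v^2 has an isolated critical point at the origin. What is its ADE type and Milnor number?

The Hessian of f at 0 has rank 1. Corank 1: A-series; mu = 3 gives A_3.

Type A_3, Milnor number mu = 3.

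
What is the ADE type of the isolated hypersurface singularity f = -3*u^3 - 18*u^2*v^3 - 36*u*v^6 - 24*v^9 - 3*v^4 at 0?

The Hessian of f at 0 is [[0, 0], [0, 0]] with rank 0, so corank 2. A Groebner basis of the Jacobian ideal J(f) in C{u,v} is {v^3, u^2}; counting standard monomials gives mu = 6. Corank 2; j^3 = -3*u^3 is a perfect cube, so E-series; the 4-jet and mu = 6 give E_6.

E_6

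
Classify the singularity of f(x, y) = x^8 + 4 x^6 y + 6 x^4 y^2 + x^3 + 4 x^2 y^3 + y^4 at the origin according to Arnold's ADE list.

E_6

The Hessian of f at 0 has rank 0. Corank 2; j^3 = x^3 is a perfect cube, so E-series; the 4-jet and mu = 6 give E_6.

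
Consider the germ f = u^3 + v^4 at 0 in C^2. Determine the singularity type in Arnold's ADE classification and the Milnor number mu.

Type E6, Milnor number mu = 6.

The Hessian of f at 0 has rank 0. Corank 2; j^3 = u^3 is a perfect cube, so E-series; the 4-jet and mu = 6 give E_6.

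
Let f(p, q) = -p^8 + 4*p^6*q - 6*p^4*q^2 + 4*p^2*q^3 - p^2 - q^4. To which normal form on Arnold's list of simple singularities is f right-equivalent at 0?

A_3

The Hessian of f at 0 is [[-2, 0], [0, 0]] with rank 1, so corank 1. A Groebner basis of the Jacobian ideal J(f) in C{p,q} is {q^3, p}; counting standard monomials gives mu = 3. Corank 1: A-series; mu = 3 gives A_3.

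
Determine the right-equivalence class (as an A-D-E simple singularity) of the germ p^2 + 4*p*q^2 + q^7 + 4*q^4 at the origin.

A6

The Hessian of f at 0 has rank 1. Corank 1: A-series; mu = 6 gives A_6.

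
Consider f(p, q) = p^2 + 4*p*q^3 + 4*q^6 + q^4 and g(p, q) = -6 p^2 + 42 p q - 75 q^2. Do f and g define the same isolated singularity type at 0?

No.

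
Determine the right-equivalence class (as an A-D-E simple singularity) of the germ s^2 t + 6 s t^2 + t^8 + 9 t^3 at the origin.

D_{9}

The Hessian of f at 0 has rank 0. Corank 2; j^3 = t*(s + 3*t)^2 has shape L^2 M (L != M), so D-series; mu = 9 gives D_9.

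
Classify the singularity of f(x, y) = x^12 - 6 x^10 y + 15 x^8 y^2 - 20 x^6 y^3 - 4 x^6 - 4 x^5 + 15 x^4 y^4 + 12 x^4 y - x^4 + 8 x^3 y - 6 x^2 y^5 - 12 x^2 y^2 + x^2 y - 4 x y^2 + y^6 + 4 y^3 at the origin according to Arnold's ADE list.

D_{7}

The Hessian of f at 0 is [[0, 0], [0, 0]] with rank 0, so corank 2. A Groebner basis of the Jacobian ideal J(f) in C{x,y} is {x^2/39 - 359*x*y/2496 + y^4 - 103*y^3/312 + 77*y^2/416, x^3 + 32*x^2/65 - 25*x*y/26 + 4*y^3/65 - 3*y^2/65, x^2*y + x*y/2 - y^2, -8*x^2/195 + x*y^2 + 103*x*y/312 - 131*y^3/195 - 129*y^2/260}; counting standard monomials gives mu = 7. Corank 2; j^3 = y*(x - 2*y)^2 has shape L^2 M (L != M), so D-series; mu = 7 gives D_7.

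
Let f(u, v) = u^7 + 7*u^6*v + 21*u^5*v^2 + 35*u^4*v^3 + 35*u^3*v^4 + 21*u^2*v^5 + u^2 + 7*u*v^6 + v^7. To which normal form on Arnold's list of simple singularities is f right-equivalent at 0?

The Hessian of f at 0 is [[2, 0], [0, 0]] with rank 1, so corank 1. A Groebner basis of the Jacobian ideal J(f) in C{u,v} is {v^6, u}; counting standard monomials gives mu = 6. Corank 1: A-series; mu = 6 gives A_6.

A_{6}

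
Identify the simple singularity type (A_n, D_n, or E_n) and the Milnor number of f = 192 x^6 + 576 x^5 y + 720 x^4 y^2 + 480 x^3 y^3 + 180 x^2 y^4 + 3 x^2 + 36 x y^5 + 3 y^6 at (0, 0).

The Hessian of f at 0 has rank 1. Corank 1: A-series; mu = 5 gives A_5.

Type A_5, Milnor number mu = 5.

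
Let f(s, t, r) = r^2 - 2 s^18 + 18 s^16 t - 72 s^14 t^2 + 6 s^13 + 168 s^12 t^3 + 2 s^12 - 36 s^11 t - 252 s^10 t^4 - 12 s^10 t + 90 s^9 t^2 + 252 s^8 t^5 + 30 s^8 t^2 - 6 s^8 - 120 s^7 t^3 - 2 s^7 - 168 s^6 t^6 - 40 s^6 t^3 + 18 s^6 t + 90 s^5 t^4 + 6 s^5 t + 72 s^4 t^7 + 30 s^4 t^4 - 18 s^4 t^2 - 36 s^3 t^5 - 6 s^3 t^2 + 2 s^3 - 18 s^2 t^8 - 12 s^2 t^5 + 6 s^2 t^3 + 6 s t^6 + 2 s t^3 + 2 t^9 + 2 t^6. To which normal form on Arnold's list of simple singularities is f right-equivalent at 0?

E_{7}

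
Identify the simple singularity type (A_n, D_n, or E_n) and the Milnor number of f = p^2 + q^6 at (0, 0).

The Hessian of f at 0 has rank 1. Corank 1: A-series; mu = 5 gives A_5.

Type A_{5}, Milnor number mu = 5.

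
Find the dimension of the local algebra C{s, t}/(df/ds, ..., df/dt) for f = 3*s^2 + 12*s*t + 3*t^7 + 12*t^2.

6

The Hessian of f at 0 has rank 1. Corank 1: A-series; mu = 6 gives A_6.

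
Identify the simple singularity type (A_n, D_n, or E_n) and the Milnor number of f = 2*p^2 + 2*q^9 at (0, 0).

Type A8, Milnor number mu = 8.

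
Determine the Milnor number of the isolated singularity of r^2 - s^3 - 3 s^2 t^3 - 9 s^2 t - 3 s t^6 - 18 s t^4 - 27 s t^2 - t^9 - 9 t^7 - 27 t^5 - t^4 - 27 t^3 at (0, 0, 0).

6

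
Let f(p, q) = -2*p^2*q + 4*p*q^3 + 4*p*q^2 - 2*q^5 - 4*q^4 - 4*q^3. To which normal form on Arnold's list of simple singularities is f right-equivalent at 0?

D_{4}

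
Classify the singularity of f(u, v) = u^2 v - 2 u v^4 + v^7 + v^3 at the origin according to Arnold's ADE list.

D_{4}

The Hessian of f at 0 has rank 0. Corank 2; j^3 = v*(u^2 + v^2) splits into three distinct lines over C (the quadratic factor has nonzero discriminant), so D_4.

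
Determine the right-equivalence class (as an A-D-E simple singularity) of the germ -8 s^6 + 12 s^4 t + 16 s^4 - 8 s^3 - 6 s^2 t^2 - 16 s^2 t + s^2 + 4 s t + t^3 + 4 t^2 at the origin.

A_{2}

The Hessian of f at 0 has rank 1. Corank 1: A-series; mu = 2 gives A_2.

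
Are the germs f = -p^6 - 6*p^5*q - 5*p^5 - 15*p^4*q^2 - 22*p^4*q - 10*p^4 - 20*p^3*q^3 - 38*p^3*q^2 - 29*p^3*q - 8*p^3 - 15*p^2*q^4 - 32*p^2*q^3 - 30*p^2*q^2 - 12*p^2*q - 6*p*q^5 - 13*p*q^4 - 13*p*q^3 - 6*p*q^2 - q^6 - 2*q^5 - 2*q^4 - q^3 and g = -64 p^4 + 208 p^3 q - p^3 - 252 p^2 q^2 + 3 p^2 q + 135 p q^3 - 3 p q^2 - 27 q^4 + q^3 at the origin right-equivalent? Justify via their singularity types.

The Hessian of f at 0 has rank 0. Corank 2; j^3 = -(2*p + q)^3 is a perfect cube, so E-series; the 4-jet and mu = 7 give E_7. The Hessian of g at 0 has rank 0. Corank 2; j^3 = -(p - q)^3 is a perfect cube, so E-series; the 4-jet and mu = 7 give E_7. Both have type E_7, hence right-equivalent.

Yes.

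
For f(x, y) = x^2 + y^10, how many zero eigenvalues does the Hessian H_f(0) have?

1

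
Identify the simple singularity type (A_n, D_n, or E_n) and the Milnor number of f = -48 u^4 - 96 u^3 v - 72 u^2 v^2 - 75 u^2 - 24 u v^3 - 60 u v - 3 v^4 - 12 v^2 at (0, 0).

The Hessian of f at 0 has rank 1. Corank 1: A-series; mu = 3 gives A_3.

Type A3, Milnor number mu = 3.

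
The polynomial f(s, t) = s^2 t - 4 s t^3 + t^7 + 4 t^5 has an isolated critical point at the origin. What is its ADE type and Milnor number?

The Hessian of f at 0 is [[0, 0], [0, 0]] with rank 0, so corank 2. A Groebner basis of the Jacobian ideal J(f) in C{s,t} is {s^2*t^2 + 4*s^2/7 - 8*s*t^2/7, s^3 + 8*s^2/7 - 16*s*t^2/7, -s*t/2 + t^3}; counting standard monomials gives mu = 8. Corank 2; j^3 = s^2*t has shape L^2 M (L != M), so D-series; mu = 8 gives D_8.

Type D_{8}, Milnor number mu = 8.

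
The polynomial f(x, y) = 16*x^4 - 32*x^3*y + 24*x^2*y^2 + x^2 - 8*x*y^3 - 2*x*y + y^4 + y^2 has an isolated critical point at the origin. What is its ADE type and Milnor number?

Type A3, Milnor number mu = 3.

The Hessian of f at 0 has rank 1. Corank 1: A-series; mu = 3 gives A_3.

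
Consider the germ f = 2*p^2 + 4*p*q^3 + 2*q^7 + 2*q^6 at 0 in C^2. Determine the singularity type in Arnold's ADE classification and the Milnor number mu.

Type A_6, Milnor number mu = 6.

The Hessian of f at 0 has rank 1. Corank 1: A-series; mu = 6 gives A_6.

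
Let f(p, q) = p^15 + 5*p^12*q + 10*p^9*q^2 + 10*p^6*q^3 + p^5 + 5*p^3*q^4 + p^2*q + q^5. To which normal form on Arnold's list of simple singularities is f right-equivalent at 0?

The Hessian of f at 0 has rank 0. Corank 2; j^3 = p^2*q has shape L^2 M (L != M), so D-series; mu = 6 gives D_6.

D6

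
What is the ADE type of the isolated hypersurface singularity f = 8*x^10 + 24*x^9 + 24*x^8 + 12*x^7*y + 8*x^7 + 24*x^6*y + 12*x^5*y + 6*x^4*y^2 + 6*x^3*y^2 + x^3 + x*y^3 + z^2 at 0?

E7

The Hessian of f at 0 has rank 1. Corank 2; j^3 = x^3 is a perfect cube, so E-series; the 4-jet and mu = 7 give E_7.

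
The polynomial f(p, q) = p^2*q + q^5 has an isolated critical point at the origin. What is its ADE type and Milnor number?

Type D6, Milnor number mu = 6.

The Hessian of f at 0 has rank 0. Corank 2; j^3 = p^2*q has shape L^2 M (L != M), so D-series; mu = 6 gives D_6.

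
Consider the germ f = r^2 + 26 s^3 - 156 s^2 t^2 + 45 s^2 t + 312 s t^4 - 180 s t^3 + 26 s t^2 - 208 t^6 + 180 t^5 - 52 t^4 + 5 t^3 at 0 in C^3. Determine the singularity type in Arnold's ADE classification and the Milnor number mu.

Type D_4, Milnor number mu = 4.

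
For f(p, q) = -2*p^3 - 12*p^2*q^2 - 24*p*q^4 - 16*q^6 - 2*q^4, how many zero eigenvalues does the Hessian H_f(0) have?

2

Hessian at 0 has rank 0.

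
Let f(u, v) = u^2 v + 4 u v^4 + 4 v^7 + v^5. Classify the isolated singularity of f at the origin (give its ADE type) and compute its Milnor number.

Type D_{6}, Milnor number mu = 6.

The Hessian of f at 0 is [[0, 0], [0, 0]] with rank 0, so corank 2. A Groebner basis of the Jacobian ideal J(f) in C{u,v} is {u*v/2 + v^4, u*v^2, u^2 - 5*u*v/2}; counting standard monomials gives mu = 6. Corank 2; j^3 = u^2*v has shape L^2 M (L != M), so D-series; mu = 6 gives D_6.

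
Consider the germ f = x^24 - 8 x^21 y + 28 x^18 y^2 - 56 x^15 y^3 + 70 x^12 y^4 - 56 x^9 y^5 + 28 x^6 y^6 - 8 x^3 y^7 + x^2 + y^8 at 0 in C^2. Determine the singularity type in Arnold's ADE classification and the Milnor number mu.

Type A_7, Milnor number mu = 7.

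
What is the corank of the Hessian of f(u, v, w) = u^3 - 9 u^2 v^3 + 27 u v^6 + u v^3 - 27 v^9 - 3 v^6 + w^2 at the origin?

Hessian at 0 has rank 1.

2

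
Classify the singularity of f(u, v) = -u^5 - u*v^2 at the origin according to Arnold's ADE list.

The Hessian of f at 0 is [[0, 0], [0, 0]] with rank 0, so corank 2. A Groebner basis of the Jacobian ideal J(f) in C{u,v} is {u^4 + v^2/5, v^3, u*v}; counting standard monomials gives mu = 6. Corank 2; j^3 = -u*v^2 has shape L^2 M (L != M), so D-series; mu = 6 gives D_6.

D_{6}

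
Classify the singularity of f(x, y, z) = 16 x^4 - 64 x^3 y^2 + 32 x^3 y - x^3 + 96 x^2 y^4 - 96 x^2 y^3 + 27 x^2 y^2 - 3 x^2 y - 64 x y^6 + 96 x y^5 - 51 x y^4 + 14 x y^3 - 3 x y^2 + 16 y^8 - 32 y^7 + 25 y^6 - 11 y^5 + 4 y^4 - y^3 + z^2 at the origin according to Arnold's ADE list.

The Hessian of f at 0 is [[0, 0, 0], [0, 0, 0], [0, 0, 2]] with rank 1, so corank 2. A Groebner basis of the Jacobian ideal J(f) in C{x,y,z} is {x^3 + 3*x^2/2 + 3*x*y + 3*y^2/2, x^2*y - 2*x^2 - 4*x*y - 2*y^2, 5*x^2/2 + x*y^2 + 5*x*y + 5*y^2/2, -3*x^2 - 6*x*y + y^3 - 3*y^2, z}; counting standard monomials gives mu = 6. Corank 2; j^3 = -(x + y)^3 is a perfect cube, so E-series; the 4-jet and mu = 6 give E_6.

E_6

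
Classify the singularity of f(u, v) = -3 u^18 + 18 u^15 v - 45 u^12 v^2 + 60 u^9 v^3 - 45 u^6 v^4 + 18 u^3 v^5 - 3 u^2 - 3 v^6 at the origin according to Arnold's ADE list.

The Hessian of f at 0 is [[-6, 0], [0, 0]] with rank 1, so corank 1. A Groebner basis of the Jacobian ideal J(f) in C{u,v} is {v^5, u}; counting standard monomials gives mu = 5. Corank 1: A-series; mu = 5 gives A_5.

A_5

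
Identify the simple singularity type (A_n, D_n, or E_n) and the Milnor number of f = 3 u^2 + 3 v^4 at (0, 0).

Type A_{3}, Milnor number mu = 3.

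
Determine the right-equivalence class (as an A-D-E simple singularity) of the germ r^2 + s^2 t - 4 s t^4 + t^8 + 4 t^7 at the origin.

D_{9}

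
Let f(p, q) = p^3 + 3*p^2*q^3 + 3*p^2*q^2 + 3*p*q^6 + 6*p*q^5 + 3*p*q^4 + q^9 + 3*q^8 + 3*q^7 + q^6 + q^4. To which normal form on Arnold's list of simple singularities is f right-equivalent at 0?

E6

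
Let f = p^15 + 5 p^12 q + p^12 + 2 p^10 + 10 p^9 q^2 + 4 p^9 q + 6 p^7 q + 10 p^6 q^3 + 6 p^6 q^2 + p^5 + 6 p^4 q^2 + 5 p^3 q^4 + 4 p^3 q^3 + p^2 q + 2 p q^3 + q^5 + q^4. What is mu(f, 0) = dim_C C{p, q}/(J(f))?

The Hessian of f at 0 is [[0, 0], [0, 0]] with rank 0, so corank 2. A Groebner basis of the Jacobian ideal J(f) in C{p,q} is {p*q^2, p*q + q^3, p^2 - 4*p*q}; counting standard monomials gives mu = 5. Corank 2; j^3 = p^2*q has shape L^2 M (L != M), so D-series; mu = 5 gives D_5.

5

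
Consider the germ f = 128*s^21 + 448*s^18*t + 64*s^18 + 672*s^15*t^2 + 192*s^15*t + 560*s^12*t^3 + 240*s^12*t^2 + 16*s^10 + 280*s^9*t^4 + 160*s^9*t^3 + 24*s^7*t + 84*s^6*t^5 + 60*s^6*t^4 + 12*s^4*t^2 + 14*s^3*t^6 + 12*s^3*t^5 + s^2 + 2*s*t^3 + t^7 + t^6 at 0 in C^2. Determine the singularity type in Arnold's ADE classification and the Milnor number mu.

Type A_6, Milnor number mu = 6.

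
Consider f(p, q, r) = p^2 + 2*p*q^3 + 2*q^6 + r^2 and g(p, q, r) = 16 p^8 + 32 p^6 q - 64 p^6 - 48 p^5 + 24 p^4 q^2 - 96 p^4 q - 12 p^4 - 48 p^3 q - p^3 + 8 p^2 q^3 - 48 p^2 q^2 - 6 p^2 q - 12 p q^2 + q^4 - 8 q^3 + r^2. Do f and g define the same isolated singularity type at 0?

No.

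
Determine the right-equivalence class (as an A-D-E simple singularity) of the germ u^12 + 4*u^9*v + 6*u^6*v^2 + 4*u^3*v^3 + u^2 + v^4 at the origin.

A_3

The Hessian of f at 0 is [[2, 0], [0, 0]] with rank 1, so corank 1. A Groebner basis of the Jacobian ideal J(f) in C{u,v} is {v^3, u}; counting standard monomials gives mu = 3. Corank 1: A-series; mu = 3 gives A_3.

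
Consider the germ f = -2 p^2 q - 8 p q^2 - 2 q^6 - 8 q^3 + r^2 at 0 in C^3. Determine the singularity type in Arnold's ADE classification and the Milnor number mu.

The Hessian of f at 0 has rank 1. Corank 2; j^3 = -2*q*(p + 2*q)^2 has shape L^2 M (L != M), so D-series; mu = 7 gives D_7.

Type D7, Milnor number mu = 7.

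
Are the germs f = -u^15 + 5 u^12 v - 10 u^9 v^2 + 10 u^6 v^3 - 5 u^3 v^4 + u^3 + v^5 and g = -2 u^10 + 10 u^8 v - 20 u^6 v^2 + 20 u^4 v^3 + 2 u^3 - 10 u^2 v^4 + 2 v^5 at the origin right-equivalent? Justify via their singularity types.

The Hessian of f at 0 has rank 0. Corank 2; j^3 = u^3 is a perfect cube, so E-series; the 5-jet and mu = 8 give E_8. The Hessian of g at 0 has rank 0. Corank 2; j^3 = 2*u^3 is a perfect cube, so E-series; the 5-jet and mu = 8 give E_8. Both have type E_8, hence right-equivalent.

Yes.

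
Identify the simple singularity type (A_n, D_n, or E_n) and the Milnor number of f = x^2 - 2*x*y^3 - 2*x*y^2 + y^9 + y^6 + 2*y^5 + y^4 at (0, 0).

Type A8, Milnor number mu = 8.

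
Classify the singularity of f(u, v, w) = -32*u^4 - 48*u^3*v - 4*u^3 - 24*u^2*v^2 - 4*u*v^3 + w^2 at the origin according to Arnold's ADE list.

E_7

The Hessian of f at 0 has rank 1. Corank 2; j^3 = -4*u^3 is a perfect cube, so E-series; the 4-jet and mu = 7 give E_7.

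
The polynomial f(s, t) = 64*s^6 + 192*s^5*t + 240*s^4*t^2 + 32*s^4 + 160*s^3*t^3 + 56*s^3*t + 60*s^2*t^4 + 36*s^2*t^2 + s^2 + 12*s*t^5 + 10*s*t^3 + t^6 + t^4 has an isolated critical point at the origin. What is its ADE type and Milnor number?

Type A3, Milnor number mu = 3.

The Hessian of f at 0 is [[2, 0], [0, 0]] with rank 1, so corank 1. A Groebner basis of the Jacobian ideal J(f) in C{s,t} is {t^3, s}; counting standard monomials gives mu = 3. Corank 1: A-series; mu = 3 gives A_3.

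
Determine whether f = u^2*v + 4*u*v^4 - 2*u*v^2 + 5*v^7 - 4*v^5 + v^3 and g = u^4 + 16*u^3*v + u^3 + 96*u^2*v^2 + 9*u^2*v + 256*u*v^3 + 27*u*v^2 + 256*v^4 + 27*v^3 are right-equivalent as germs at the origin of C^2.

No.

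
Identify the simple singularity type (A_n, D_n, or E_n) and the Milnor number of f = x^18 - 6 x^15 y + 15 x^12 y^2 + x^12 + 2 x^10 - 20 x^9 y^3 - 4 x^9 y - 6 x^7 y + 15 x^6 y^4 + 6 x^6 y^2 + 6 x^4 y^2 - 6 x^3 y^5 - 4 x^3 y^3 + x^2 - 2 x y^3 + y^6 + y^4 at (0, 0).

The Hessian of f at 0 has rank 1. Corank 1: A-series; mu = 3 gives A_3.

Type A3, Milnor number mu = 3.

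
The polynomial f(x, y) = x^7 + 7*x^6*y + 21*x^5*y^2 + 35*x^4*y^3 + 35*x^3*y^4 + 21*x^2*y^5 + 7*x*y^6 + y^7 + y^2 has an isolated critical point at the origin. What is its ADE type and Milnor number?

The Hessian of f at 0 has rank 1. Corank 1: A-series; mu = 6 gives A_6.

Type A6, Milnor number mu = 6.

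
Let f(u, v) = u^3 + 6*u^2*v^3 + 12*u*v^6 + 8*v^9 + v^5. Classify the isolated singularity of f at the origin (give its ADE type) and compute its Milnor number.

Type E8, Milnor number mu = 8.

The Hessian of f at 0 is [[0, 0], [0, 0]] with rank 0, so corank 2. A Groebner basis of the Jacobian ideal J(f) in C{u,v} is {u^2/4 + u*v^3, v^4, u^3, u^2*v}; counting standard monomials gives mu = 8. Corank 2; j^3 = u^3 is a perfect cube, so E-series; the 5-jet and mu = 8 give E_8.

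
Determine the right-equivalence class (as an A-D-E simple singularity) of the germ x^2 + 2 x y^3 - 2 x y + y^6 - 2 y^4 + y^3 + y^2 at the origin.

The Hessian of f at 0 is [[2, -2], [-2, 2]] with rank 1, so corank 1. A Groebner basis of the Jacobian ideal J(f) in C{x,y} is {y^2, x - y}; counting standard monomials gives mu = 2. Corank 1: A-series; mu = 2 gives A_2.

A2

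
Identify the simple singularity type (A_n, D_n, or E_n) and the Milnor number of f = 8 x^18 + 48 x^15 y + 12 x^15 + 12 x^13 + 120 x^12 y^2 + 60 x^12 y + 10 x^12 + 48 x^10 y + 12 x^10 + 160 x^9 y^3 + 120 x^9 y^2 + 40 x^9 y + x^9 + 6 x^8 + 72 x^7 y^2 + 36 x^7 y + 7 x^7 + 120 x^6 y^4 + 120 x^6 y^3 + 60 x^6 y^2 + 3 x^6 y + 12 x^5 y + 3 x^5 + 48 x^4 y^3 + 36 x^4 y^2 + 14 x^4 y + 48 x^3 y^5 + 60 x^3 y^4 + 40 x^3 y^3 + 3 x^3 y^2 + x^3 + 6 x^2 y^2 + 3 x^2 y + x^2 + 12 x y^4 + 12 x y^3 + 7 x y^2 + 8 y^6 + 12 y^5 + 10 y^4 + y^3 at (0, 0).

The Hessian of f at 0 has rank 1. Corank 1: A-series; mu = 2 gives A_2.

Type A_2, Milnor number mu = 2.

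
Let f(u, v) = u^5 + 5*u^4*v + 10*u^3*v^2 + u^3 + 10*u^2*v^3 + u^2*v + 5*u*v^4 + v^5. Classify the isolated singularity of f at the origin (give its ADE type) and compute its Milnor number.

Type D_6, Milnor number mu = 6.

The Hessian of f at 0 has rank 0. Corank 2; j^3 = u^2*(u + v) has shape L^2 M (L != M), so D-series; mu = 6 gives D_6.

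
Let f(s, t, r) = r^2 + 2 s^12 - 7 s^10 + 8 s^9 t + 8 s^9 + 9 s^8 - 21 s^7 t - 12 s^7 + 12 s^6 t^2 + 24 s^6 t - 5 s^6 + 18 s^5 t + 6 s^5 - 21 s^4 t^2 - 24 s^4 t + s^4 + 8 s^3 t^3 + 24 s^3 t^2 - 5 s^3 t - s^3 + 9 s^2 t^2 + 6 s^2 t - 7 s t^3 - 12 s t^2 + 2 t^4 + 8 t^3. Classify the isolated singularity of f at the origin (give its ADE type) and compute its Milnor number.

The Hessian of f at 0 has rank 1. Corank 2; j^3 = -(s - 2*t)^3 is a perfect cube, so E-series; the 4-jet and mu = 7 give E_7.

Type E7, Milnor number mu = 7.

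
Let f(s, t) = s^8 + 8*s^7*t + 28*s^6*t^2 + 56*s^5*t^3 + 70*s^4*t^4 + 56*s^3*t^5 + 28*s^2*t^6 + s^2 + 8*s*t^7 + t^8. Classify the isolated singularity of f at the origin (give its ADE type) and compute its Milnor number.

Type A7, Milnor number mu = 7.

The Hessian of f at 0 has rank 1. Corank 1: A-series; mu = 7 gives A_7.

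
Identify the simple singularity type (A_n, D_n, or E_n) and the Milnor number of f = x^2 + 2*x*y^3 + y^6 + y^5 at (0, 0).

Type A_{4}, Milnor number mu = 4.

The Hessian of f at 0 is [[2, 0], [0, 0]] with rank 1, so corank 1. A Groebner basis of the Jacobian ideal J(f) in C{x,y} is {x + y^3, x^2, x*y}; counting standard monomials gives mu = 4. Corank 1: A-series; mu = 4 gives A_4.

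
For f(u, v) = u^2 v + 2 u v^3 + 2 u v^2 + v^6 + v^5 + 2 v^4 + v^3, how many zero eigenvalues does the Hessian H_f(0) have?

The Hessian at 0 is [[0, 0], [0, 0]] of rank 0; hence corank 2.

2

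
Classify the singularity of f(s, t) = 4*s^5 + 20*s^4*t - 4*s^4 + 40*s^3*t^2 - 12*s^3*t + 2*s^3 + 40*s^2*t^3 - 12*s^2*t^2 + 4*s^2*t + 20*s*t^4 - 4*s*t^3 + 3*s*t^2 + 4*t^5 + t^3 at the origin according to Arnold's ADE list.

D_{4}

The Hessian of f at 0 is [[0, 0], [0, 0]] with rank 0, so corank 2. A Groebner basis of the Jacobian ideal J(f) in C{s,t} is {t^3, s^2 - 3*t^2/2, s*t + 3*t^2/2}; counting standard monomials gives mu = 4. Corank 2; j^3 = (s + t)*(2*s^2 + 2*s*t + t^2) splits into three distinct lines over C (the quadratic factor has nonzero discriminant), so D_4.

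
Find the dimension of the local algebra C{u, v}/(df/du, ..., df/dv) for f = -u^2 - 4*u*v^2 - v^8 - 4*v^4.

The Hessian of f at 0 is [[-2, 0], [0, 0]] with rank 1, so corank 1. A Groebner basis of the Jacobian ideal J(f) in C{u,v} is {u^4, u^3*v, u/2 + v^2}; counting standard monomials gives mu = 7. Corank 1: A-series; mu = 7 gives A_7.

7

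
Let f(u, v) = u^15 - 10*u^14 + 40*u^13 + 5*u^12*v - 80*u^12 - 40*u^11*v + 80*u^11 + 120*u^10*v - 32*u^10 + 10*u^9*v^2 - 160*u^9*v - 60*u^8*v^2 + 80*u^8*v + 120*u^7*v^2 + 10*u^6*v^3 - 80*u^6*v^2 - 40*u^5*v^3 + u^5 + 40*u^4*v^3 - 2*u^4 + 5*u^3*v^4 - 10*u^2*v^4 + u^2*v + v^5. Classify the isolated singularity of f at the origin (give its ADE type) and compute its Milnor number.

Type D_6, Milnor number mu = 6.

The Hessian of f at 0 has rank 0. Corank 2; j^3 = u^2*v has shape L^2 M (L != M), so D-series; mu = 6 gives D_6.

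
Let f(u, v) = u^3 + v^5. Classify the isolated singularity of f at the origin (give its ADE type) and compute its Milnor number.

Type E8, Milnor number mu = 8.

The Hessian of f at 0 has rank 0. Corank 2; j^3 = u^3 is a perfect cube, so E-series; the 5-jet and mu = 8 give E_8.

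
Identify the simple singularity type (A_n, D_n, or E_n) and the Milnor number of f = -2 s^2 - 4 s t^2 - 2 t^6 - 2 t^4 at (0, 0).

Type A_{5}, Milnor number mu = 5.

The Hessian of f at 0 is [[-4, 0], [0, 0]] with rank 1, so corank 1. A Groebner basis of the Jacobian ideal J(f) in C{s,t} is {s^3, s^2*t, s + t^2}; counting standard monomials gives mu = 5. Corank 1: A-series; mu = 5 gives A_5.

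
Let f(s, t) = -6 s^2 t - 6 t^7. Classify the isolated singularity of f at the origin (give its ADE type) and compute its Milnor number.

The Hessian of f at 0 has rank 0. Corank 2; j^3 = -6*s^2*t has shape L^2 M (L != M), so D-series; mu = 8 gives D_8.

Type D_{8}, Milnor number mu = 8.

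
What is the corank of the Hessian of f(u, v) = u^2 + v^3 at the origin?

Hessian at 0 has rank 1.

1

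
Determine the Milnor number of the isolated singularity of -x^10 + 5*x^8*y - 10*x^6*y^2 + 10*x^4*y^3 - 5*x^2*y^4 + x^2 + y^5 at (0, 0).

The Hessian of f at 0 is [[2, 0], [0, 0]] with rank 1, so corank 1. A Groebner basis of the Jacobian ideal J(f) in C{x,y} is {y^4, x}; counting standard monomials gives mu = 4. Corank 1: A-series; mu = 4 gives A_4.

4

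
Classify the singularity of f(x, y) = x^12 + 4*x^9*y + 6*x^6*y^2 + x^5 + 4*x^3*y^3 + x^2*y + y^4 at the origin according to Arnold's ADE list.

The Hessian of f at 0 is [[0, 0], [0, 0]] with rank 0, so corank 2. A Groebner basis of the Jacobian ideal J(f) in C{x,y} is {x^3, x^2/4 + y^3, x*y}; counting standard monomials gives mu = 5. Corank 2; j^3 = x^2*y has shape L^2 M (L != M), so D-series; mu = 5 gives D_5.

D_{5}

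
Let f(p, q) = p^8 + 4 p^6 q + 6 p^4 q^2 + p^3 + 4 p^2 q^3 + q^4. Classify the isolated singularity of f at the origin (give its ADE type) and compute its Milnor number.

The Hessian of f at 0 has rank 0. Corank 2; j^3 = p^3 is a perfect cube, so E-series; the 4-jet and mu = 6 give E_6.

Type E_{6}, Milnor number mu = 6.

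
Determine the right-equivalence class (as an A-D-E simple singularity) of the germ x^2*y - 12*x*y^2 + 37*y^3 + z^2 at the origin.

D_4

The Hessian of f at 0 has rank 1. Corank 2; j^3 = y*(x^2 - 12*x*y + 37*y^2) splits into three distinct lines over C (the quadratic factor has nonzero discriminant), so D_4.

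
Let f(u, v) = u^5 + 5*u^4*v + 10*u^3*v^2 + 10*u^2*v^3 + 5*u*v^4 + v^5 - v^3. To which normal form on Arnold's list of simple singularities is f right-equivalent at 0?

E_{8}

The Hessian of f at 0 is [[0, 0], [0, 0]] with rank 0, so corank 2. A Groebner basis of the Jacobian ideal J(f) in C{u,v} is {u^4 + 4*u^3*v, v^2}; counting standard monomials gives mu = 8. Corank 2; j^3 = -v^3 is a perfect cube, so E-series; the 5-jet and mu = 8 give E_8.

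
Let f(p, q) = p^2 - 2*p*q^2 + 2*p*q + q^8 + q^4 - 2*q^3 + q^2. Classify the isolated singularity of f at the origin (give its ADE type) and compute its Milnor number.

Type A_7, Milnor number mu = 7.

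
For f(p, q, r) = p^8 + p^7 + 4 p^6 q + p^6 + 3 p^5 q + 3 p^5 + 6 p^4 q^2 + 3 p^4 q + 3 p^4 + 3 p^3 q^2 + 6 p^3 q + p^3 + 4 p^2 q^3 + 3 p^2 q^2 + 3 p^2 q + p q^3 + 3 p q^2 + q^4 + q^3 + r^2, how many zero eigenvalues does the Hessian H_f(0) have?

2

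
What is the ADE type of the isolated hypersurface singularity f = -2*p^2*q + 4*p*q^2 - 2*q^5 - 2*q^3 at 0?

D6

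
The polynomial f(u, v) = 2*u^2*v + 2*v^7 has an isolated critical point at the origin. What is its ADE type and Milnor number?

Type D_8, Milnor number mu = 8.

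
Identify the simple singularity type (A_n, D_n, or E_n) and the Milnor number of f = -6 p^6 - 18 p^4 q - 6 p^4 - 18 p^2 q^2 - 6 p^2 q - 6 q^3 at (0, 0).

Type D4, Milnor number mu = 4.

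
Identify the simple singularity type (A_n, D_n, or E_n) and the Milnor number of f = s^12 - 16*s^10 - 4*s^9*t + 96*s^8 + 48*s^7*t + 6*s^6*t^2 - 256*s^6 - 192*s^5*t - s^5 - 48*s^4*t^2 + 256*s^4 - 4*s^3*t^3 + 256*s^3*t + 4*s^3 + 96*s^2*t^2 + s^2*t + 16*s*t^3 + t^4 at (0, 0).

The Hessian of f at 0 has rank 0. Corank 2; j^3 = s^2*(4*s + t) has shape L^2 M (L != M), so D-series; mu = 5 gives D_5.

Type D_{5}, Milnor number mu = 5.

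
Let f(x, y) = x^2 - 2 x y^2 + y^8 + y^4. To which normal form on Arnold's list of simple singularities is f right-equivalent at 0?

The Hessian of f at 0 has rank 1. Corank 1: A-series; mu = 7 gives A_7.

A7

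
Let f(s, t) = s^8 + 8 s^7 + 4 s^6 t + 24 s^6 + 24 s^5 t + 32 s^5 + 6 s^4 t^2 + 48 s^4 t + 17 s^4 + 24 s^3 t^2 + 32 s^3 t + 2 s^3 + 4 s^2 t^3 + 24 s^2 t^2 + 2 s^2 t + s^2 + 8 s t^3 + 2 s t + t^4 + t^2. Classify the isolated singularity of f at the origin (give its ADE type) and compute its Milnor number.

The Hessian of f at 0 has rank 1. Corank 1: A-series; mu = 3 gives A_3.

Type A_{3}, Milnor number mu = 3.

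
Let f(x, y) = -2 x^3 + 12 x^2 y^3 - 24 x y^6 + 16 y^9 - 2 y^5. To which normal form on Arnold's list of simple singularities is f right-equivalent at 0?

The Hessian of f at 0 has rank 0. Corank 2; j^3 = -2*x^3 is a perfect cube, so E-series; the 5-jet and mu = 8 give E_8.

E_8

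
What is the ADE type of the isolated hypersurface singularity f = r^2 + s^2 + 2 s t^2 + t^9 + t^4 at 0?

The Hessian of f at 0 has rank 2. Corank 1: A-series; mu = 8 gives A_8.

A8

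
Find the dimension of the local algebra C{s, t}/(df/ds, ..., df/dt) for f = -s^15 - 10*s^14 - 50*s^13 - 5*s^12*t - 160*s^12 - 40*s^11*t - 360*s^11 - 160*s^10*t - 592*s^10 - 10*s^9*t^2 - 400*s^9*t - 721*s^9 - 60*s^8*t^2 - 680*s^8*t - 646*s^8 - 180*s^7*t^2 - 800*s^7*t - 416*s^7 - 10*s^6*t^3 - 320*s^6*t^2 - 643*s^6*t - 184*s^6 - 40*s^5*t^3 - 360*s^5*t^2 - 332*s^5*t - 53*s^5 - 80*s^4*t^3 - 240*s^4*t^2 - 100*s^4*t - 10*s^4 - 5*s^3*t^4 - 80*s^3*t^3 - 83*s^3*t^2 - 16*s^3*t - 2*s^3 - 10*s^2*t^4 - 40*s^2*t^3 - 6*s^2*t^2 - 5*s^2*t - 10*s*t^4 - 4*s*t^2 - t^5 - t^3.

6

The Hessian of f at 0 is [[0, 0], [0, 0]] with rank 0, so corank 2. A Groebner basis of the Jacobian ideal J(f) in C{s,t} is {s^3 + 5*s^2/2 + 9*s*t/2 + 2*t^2, s^2*t - 9*s^2/2 - 17*s*t/2 - 4*t^2, 13*s^2/2 + s*t^2 + 25*s*t/2 + 6*t^2, -17*s^2/2 - 33*s*t/2 + t^3 - 8*t^2}; counting standard monomials gives mu = 6. Corank 2; j^3 = -(s + t)^2*(2*s + t) has shape L^2 M (L != M), so D-series; mu = 6 gives D_6.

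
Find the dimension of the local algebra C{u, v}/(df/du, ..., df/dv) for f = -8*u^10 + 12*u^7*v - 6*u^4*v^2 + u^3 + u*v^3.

The Hessian of f at 0 is [[0, 0], [0, 0]] with rank 0, so corank 2. A Groebner basis of the Jacobian ideal J(f) in C{u,v} is {u^3, u*v^2, 3*u^2 + v^3}; counting standard monomials gives mu = 7. Corank 2; j^3 = u^3 is a perfect cube, so E-series; the 4-jet and mu = 7 give E_7.

7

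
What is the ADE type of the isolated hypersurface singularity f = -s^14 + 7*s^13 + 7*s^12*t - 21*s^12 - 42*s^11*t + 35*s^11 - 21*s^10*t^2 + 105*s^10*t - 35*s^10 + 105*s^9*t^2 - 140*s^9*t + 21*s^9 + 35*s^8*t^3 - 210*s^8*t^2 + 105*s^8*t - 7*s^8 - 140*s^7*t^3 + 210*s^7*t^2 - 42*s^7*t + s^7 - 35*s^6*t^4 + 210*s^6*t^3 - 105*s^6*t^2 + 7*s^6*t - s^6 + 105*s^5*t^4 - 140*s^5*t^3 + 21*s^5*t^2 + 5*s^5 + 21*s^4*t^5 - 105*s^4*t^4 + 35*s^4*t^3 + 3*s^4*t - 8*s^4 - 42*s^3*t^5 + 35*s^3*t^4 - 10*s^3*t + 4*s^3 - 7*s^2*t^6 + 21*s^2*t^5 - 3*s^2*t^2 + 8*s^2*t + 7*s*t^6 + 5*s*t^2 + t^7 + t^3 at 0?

D_{8}

The Hessian of f at 0 has rank 0. Corank 2; j^3 = (s + t)*(2*s + t)^2 has shape L^2 M (L != M), so D-series; mu = 8 gives D_8.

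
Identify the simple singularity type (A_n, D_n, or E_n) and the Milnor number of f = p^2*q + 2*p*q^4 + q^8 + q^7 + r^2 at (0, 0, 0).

Type D9, Milnor number mu = 9.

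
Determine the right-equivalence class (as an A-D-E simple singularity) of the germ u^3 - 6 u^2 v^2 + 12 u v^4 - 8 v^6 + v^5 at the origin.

The Hessian of f at 0 is [[0, 0], [0, 0]] with rank 0, so corank 2. A Groebner basis of the Jacobian ideal J(f) in C{u,v} is {v^4, u^3, -u^2/4 + u*v^2}; counting standard monomials gives mu = 8. Corank 2; j^3 = u^3 is a perfect cube, so E-series; the 5-jet and mu = 8 give E_8.

E_8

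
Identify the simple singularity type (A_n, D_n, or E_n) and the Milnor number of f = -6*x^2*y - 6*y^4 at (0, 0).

Type D_5, Milnor number mu = 5.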